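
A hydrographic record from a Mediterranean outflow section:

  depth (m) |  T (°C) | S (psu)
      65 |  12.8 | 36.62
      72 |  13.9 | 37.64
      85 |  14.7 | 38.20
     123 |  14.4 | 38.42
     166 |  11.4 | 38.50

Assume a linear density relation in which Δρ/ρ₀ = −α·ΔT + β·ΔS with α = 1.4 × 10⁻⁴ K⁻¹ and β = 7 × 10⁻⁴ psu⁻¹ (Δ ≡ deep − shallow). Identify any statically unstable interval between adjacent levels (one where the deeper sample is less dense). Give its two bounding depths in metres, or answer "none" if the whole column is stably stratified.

Evaluate Δρ/ρ₀ = −αΔT + βΔS across each adjacent pair:
  65–72 m: −αΔT+βΔS = −(1.4 × 10⁻⁴)(+1.1)+(7 × 10⁻⁴)(+1.02) = 5.6 × 10⁻⁴ → stable
  72–85 m: −αΔT+βΔS = −(1.4 × 10⁻⁴)(+0.8)+(7 × 10⁻⁴)(+0.56) = 2.8 × 10⁻⁴ → stable
  85–123 m: −αΔT+βΔS = −(1.4 × 10⁻⁴)(-0.3)+(7 × 10⁻⁴)(+0.22) = 2.0 × 10⁻⁴ → stable
  123–166 m: −αΔT+βΔS = −(1.4 × 10⁻⁴)(-3.0)+(7 × 10⁻⁴)(+0.08) = 4.8 × 10⁻⁴ → stable
Every interval has Δρ > 0: the column is stably stratified throughout.

none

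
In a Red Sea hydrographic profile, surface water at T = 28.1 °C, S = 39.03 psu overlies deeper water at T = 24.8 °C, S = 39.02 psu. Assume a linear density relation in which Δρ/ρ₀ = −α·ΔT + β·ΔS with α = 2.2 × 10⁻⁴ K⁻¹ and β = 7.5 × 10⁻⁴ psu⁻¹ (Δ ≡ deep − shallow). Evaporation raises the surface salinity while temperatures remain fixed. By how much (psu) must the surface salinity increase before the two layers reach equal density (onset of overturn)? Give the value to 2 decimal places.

0.96 psu

Neutral buoyancy requires −α(T_deep − T_surf) + β(S_deep − S_surf′) = 0.
S_surf′ = S_deep − (α/β)·ΔT = 39.02 − (2.2 × 10⁻⁴/7.5 × 10⁻⁴)·(-3.3) = 39.9880 psu.
Increase required: 39.9880 − 39.03 = 0.9580 psu.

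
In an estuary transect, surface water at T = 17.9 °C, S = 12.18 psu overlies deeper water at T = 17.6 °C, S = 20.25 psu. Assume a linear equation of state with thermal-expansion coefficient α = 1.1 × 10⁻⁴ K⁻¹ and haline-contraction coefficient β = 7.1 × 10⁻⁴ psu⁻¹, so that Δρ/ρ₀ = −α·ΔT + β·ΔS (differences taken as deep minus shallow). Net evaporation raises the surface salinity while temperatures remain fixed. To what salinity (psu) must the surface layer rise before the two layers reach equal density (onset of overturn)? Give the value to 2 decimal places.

20.30 psu

Neutral buoyancy requires −α(T_deep − T_surf) + β(S_deep − S_surf′) = 0.
S_surf′ = S_deep − (α/β)·ΔT = 20.25 − (1.1 × 10⁻⁴/7.1 × 10⁻⁴)·(-0.3) = 20.2965 psu.
Increase required: 20.2965 − 12.18 = 8.1165 psu.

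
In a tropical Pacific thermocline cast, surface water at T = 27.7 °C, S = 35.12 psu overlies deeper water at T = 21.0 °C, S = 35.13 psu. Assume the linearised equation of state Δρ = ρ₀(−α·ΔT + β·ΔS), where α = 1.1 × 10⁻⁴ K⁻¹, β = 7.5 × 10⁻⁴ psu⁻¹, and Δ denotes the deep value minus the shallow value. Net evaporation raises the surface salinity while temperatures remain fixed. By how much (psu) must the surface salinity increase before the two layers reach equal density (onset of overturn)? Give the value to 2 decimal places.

Neutral buoyancy requires −α(T_deep − T_surf) + β(S_deep − S_surf′) = 0.
S_surf′ = S_deep − (α/β)·ΔT = 35.13 − (1.1 × 10⁻⁴/7.5 × 10⁻⁴)·(-6.7) = 36.1127 psu.
Increase required: 36.1127 − 35.12 = 0.9927 psu.

0.99 psu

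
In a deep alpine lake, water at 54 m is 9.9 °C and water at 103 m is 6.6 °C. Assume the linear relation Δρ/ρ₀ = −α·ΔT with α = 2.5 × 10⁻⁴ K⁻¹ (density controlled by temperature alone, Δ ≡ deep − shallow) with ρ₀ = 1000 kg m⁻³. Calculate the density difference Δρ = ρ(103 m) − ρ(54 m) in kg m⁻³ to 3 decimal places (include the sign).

ΔT = -3.3 K, Δρ/ρ₀ = −αΔT = 8.25 × 10⁻⁴.
Δρ = 1000 × (8.25 × 10⁻⁴) = +0.825 kg m⁻³.
Positive Δρ: denser below, stable.

+0.825 kg m⁻³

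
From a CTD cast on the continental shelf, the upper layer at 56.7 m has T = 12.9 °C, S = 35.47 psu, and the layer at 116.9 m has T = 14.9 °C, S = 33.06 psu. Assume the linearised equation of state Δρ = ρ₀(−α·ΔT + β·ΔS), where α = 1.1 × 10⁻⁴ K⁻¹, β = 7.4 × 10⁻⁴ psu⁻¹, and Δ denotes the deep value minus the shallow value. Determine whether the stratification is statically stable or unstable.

unstable

ΔT = 14.9 − 12.9 = +2.0 K and ΔS = 33.06 − 35.47 = -2.41 psu (deep − shallow).
−αΔT = -2.20 × 10⁻⁴; βΔS = -1.7834 × 10⁻³; sum Δρ/ρ₀ = -2.0034 × 10⁻³.
Δρ/ρ₀ < 0, so Δρ < 0: deeper water is lighter → statically unstable; the column would overturn.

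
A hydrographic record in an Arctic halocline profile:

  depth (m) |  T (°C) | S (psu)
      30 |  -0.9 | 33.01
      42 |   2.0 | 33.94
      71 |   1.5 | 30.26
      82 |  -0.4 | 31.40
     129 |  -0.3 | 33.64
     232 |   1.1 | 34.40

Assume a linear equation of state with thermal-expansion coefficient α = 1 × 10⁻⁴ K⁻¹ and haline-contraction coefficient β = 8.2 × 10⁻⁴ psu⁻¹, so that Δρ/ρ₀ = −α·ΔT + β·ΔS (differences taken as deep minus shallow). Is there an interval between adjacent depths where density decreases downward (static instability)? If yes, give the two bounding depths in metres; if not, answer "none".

Evaluate Δρ/ρ₀ = −αΔT + βΔS across each adjacent pair:
  30–42 m: −αΔT+βΔS = −(1 × 10⁻⁴)(+2.9)+(8.2 × 10⁻⁴)(+0.93) = 4.7 × 10⁻⁴ → stable
  42–71 m: −αΔT+βΔS = −(1 × 10⁻⁴)(-0.5)+(8.2 × 10⁻⁴)(-3.68) = -3.0 × 10⁻³ → UNSTABLE
  71–82 m: −αΔT+βΔS = −(1 × 10⁻⁴)(-1.9)+(8.2 × 10⁻⁴)(+1.14) = 1.1 × 10⁻³ → stable
  82–129 m: −αΔT+βΔS = −(1 × 10⁻⁴)(+0.1)+(8.2 × 10⁻⁴)(+2.24) = 1.8 × 10⁻³ → stable
  129–232 m: −αΔT+βΔS = −(1 × 10⁻⁴)(+1.4)+(8.2 × 10⁻⁴)(+0.76) = 4.8 × 10⁻⁴ → stable
The 42–71 m interval has Δρ < 0: lighter water underlies denser water.

42–71 m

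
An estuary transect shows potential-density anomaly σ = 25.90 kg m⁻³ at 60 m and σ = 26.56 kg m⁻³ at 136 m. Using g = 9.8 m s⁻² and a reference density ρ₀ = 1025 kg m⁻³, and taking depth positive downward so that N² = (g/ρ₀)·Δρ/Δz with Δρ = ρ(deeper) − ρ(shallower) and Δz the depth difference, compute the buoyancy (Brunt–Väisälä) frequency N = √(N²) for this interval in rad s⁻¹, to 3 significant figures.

Δρ = 1026.56 − 1025.90 = 0.66 kg m⁻³ over Δz = 136 − 60 = 76 m.
N² = (9.8/1025) × (0.66/76) = 8.3030 × 10⁻⁵ s⁻².
N = √(8.3030 × 10⁻⁵) = 9.1121 × 10⁻³ rad s⁻¹ ≈ 9.11 × 10⁻³ rad s⁻¹.

9.11 × 10⁻³ rad s⁻¹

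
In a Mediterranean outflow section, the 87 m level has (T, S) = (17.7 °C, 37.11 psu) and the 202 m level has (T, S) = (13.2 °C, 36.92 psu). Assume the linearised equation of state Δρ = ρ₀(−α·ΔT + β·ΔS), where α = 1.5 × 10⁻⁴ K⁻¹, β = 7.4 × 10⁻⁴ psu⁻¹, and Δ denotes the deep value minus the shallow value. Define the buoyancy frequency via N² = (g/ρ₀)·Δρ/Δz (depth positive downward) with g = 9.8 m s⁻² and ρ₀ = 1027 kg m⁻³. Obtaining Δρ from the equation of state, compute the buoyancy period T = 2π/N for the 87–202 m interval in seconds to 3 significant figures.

931 s

ΔT = -4.5 K, ΔS = -0.19 psu (deep − shallow).
Δρ/ρ₀ = −αΔT + βΔS = 6.75 × 10⁻⁴ − 1.406 × 10⁻⁴ = 5.344 × 10⁻⁴, so Δρ ≈ 0.5488 kg m⁻³.
N² = (g/ρ₀)·Δρ/Δz = g·(Δρ/ρ₀)/Δz = 9.8 × 5.344 × 10⁻⁴ / 115 = 4.5540 × 10⁻⁵ s⁻².
N = √(4.5540 × 10⁻⁵) = 6.7483 × 10⁻³ rad s⁻¹ → T = 2π/N = 931.08 s ≈ 931 s.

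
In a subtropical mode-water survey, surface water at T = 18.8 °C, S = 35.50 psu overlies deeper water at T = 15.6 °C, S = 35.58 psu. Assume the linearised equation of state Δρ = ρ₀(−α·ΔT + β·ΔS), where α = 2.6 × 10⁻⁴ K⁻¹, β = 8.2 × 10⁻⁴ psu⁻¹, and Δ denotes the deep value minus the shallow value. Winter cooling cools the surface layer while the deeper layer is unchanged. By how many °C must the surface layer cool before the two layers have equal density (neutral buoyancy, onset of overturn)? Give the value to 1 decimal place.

3.5 °C

Neutral buoyancy requires Δρ = 0, i.e. −α(T_deep − T_surf′) + β(S_deep − S_surf) = 0.
T_surf′ = T_deep − (β/α)·ΔS = 15.6 − (8.2 × 10⁻⁴/2.6 × 10⁻⁴)·(+0.08) = 15.348 °C.
Cooling required: 18.8 − (15.348) = 3.452 °C.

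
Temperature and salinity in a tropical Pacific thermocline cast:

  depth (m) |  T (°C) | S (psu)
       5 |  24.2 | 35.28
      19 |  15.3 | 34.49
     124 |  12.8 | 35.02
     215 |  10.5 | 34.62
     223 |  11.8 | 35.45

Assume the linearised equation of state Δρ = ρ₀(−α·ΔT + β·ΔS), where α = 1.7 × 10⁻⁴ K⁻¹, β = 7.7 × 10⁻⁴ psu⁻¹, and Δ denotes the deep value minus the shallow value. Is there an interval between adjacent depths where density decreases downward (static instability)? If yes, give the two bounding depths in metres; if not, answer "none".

Evaluate Δρ/ρ₀ = −αΔT + βΔS across each adjacent pair:
  5–19 m: −αΔT+βΔS = −(1.7 × 10⁻⁴)(-8.9)+(7.7 × 10⁻⁴)(-0.79) = 9.0 × 10⁻⁴ → stable
  19–124 m: −αΔT+βΔS = −(1.7 × 10⁻⁴)(-2.5)+(7.7 × 10⁻⁴)(+0.53) = 8.3 × 10⁻⁴ → stable
  124–215 m: −αΔT+βΔS = −(1.7 × 10⁻⁴)(-2.3)+(7.7 × 10⁻⁴)(-0.40) = 8.3 × 10⁻⁵ → stable
  215–223 m: −αΔT+βΔS = −(1.7 × 10⁻⁴)(+1.3)+(7.7 × 10⁻⁴)(+0.83) = 4.2 × 10⁻⁴ → stable
Every interval has Δρ > 0: the column is stably stratified throughout.

none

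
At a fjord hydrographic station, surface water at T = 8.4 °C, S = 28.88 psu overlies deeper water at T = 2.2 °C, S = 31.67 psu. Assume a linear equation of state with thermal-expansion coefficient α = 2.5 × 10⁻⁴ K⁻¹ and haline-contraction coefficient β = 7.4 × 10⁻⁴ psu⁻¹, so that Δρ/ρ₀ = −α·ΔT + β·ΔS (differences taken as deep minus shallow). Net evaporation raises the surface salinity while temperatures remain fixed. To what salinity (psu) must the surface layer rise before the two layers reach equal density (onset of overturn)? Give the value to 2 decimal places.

33.76 psu

Neutral buoyancy requires −α(T_deep − T_surf) + β(S_deep − S_surf′) = 0.
S_surf′ = S_deep − (α/β)·ΔT = 31.67 − (2.5 × 10⁻⁴/7.4 × 10⁻⁴)·(-6.2) = 33.7646 psu.
Increase required: 33.7646 − 28.88 = 4.8846 psu.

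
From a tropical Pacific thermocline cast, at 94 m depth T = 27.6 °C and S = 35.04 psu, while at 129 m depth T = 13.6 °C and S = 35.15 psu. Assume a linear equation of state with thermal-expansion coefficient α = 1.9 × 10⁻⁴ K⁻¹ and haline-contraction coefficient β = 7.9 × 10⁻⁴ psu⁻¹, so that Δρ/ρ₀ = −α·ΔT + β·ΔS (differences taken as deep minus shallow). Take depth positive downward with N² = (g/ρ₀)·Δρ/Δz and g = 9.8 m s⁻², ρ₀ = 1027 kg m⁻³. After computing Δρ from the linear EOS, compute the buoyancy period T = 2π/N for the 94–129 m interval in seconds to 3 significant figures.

ΔT = -14.0 K, ΔS = +0.11 psu (deep − shallow).
Δρ/ρ₀ = −αΔT + βΔS = 2.66 × 10⁻³ + 8.69 × 10⁻⁵ = 2.7469 × 10⁻³, so Δρ ≈ 2.821 kg m⁻³.
N² = (g/ρ₀)·Δρ/Δz = g·(Δρ/ρ₀)/Δz = 9.8 × 2.7469 × 10⁻³ / 35 = 7.6913 × 10⁻⁴ s⁻².
N = √(7.6913 × 10⁻⁴) = 0.027733 rad s⁻¹ → T = 2π/N = 226.56 s ≈ 227 s.

227 s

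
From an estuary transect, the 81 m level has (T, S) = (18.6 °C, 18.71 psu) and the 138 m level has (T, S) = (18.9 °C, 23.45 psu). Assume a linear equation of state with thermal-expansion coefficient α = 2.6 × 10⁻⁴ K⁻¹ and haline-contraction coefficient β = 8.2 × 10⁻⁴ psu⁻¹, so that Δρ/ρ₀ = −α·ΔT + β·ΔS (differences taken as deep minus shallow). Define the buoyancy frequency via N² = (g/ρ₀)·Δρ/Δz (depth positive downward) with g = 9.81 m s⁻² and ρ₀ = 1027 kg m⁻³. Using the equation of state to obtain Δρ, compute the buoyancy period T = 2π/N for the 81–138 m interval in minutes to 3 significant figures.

ΔT = +0.3 K, ΔS = +4.74 psu (deep − shallow).
Δρ/ρ₀ = −αΔT + βΔS = -7.80 × 10⁻⁵ + 3.8868 × 10⁻³ = 3.8088 × 10⁻³, so Δρ ≈ 3.912 kg m⁻³.
N² = (g/ρ₀)·Δρ/Δz = g·(Δρ/ρ₀)/Δz = 9.81 × 3.8088 × 10⁻³ / 57 = 6.5551 × 10⁻⁴ s⁻².
N = √(6.5551 × 10⁻⁴) = 0.025603 rad s⁻¹ → T = 2π/N = 245.41 s = 4.0902 min ≈ 4.09 min.

4.09 min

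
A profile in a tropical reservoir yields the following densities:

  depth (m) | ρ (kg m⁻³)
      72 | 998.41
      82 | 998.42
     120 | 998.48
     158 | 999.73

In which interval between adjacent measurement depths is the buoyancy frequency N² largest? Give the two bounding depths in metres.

Compute the density gradient over each adjacent pair:
  72–82 m: Δρ/Δz = 0.01/10 = 1.0 × 10⁻³ kg m⁻⁴
  82–120 m: Δρ/Δz = 0.06/38 = 1.6 × 10⁻³ kg m⁻⁴
  120–158 m: Δρ/Δz = 1.25/38 = 0.033 kg m⁻⁴
The largest gradient is in the 120–158 m interval — the pycnocline.

120–158 m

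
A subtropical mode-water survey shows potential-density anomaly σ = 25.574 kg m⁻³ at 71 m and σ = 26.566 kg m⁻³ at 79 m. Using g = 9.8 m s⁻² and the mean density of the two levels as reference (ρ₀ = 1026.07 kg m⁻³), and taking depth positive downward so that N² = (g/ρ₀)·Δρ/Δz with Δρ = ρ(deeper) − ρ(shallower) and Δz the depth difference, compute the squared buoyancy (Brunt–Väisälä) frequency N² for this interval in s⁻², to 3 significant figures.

1.18 × 10⁻³ s⁻²

Δρ = 1026.566 − 1025.574 = 0.992 kg m⁻³ over Δz = 79 − 71 = 8 m.
N² = (9.8/1026.07) × (0.992/8) = 1.1843 × 10⁻³ s⁻² ≈ 1.18 × 10⁻³ s⁻².
A positive N² confirms static stability across the interval.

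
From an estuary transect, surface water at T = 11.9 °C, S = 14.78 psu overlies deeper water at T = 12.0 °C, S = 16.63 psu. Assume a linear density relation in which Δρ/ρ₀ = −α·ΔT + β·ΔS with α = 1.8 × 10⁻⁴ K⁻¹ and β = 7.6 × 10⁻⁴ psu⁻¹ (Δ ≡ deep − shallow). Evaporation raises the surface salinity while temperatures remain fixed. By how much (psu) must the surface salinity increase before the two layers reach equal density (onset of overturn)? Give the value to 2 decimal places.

1.83 psu

Neutral buoyancy requires −α(T_deep − T_surf) + β(S_deep − S_surf′) = 0.
S_surf′ = S_deep − (α/β)·ΔT = 16.63 − (1.8 × 10⁻⁴/7.6 × 10⁻⁴)·(+0.1) = 16.6063 psu.
Increase required: 16.6063 − 14.78 = 1.8263 psu.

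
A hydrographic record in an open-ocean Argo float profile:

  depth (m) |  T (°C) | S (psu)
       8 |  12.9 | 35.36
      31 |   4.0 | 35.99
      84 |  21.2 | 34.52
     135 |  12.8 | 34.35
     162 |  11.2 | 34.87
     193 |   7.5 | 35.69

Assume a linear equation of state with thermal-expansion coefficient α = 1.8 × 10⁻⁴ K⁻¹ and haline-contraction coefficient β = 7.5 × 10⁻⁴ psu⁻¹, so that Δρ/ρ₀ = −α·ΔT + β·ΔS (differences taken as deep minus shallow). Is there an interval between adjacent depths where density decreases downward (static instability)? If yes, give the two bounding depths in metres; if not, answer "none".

31–84 m

Evaluate Δρ/ρ₀ = −αΔT + βΔS across each adjacent pair:
  8–31 m: −αΔT+βΔS = −(1.8 × 10⁻⁴)(-8.9)+(7.5 × 10⁻⁴)(+0.63) = 2.1 × 10⁻³ → stable
  31–84 m: −αΔT+βΔS = −(1.8 × 10⁻⁴)(+17.2)+(7.5 × 10⁻⁴)(-1.47) = -4.2 × 10⁻³ → UNSTABLE
  84–135 m: −αΔT+βΔS = −(1.8 × 10⁻⁴)(-8.4)+(7.5 × 10⁻⁴)(-0.17) = 1.4 × 10⁻³ → stable
  135–162 m: −αΔT+βΔS = −(1.8 × 10⁻⁴)(-1.6)+(7.5 × 10⁻⁴)(+0.52) = 6.8 × 10⁻⁴ → stable
  162–193 m: −αΔT+βΔS = −(1.8 × 10⁻⁴)(-3.7)+(7.5 × 10⁻⁴)(+0.82) = 1.3 × 10⁻³ → stable
The 31–84 m interval has Δρ < 0: lighter water underlies denser water.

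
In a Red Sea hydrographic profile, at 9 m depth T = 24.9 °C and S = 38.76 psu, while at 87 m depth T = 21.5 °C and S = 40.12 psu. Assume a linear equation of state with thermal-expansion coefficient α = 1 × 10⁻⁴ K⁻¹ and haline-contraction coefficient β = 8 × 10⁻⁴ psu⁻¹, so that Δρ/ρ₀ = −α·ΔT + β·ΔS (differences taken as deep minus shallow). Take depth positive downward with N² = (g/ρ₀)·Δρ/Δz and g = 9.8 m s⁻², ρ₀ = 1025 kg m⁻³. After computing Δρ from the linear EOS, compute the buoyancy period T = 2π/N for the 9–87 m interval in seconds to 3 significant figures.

469 s

ΔT = -3.4 K, ΔS = +1.36 psu (deep − shallow).
Δρ/ρ₀ = −αΔT + βΔS = 3.40 × 10⁻⁴ + 1.088 × 10⁻³ = 1.428 × 10⁻³, so Δρ ≈ 1.464 kg m⁻³.
N² = (g/ρ₀)·Δρ/Δz = g·(Δρ/ρ₀)/Δz = 9.8 × 1.428 × 10⁻³ / 78 = 1.7942 × 10⁻⁴ s⁻².
N = √(1.7942 × 10⁻⁴) = 0.013395 rad s⁻¹ → T = 2π/N = 469.07 s ≈ 469 s.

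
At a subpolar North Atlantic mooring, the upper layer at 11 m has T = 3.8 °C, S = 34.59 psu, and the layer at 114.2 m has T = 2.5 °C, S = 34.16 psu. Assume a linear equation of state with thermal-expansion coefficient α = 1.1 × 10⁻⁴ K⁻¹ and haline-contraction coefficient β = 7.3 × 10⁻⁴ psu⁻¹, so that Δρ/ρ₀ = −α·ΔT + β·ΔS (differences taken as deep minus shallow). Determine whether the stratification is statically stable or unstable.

ΔT = 2.5 − 3.8 = -1.3 K and ΔS = 34.16 − 34.59 = -0.43 psu (deep − shallow).
−αΔT = 1.43 × 10⁻⁴; βΔS = -3.139 × 10⁻⁴; sum Δρ/ρ₀ = -1.709 × 10⁻⁴.
Δρ/ρ₀ < 0, so Δρ < 0: deeper water is lighter → statically unstable; the column would overturn.

unstable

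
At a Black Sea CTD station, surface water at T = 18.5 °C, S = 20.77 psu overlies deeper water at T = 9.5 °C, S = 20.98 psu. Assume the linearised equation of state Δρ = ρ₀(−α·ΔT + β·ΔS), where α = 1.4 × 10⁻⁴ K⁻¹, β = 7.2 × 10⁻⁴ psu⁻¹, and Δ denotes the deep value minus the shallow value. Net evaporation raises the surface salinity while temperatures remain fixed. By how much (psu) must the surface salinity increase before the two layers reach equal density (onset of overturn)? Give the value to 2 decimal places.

Neutral buoyancy requires −α(T_deep − T_surf) + β(S_deep − S_surf′) = 0.
S_surf′ = S_deep − (α/β)·ΔT = 20.98 − (1.4 × 10⁻⁴/7.2 × 10⁻⁴)·(-9.0) = 22.7300 psu.
Increase required: 22.7300 − 20.77 = 1.9600 psu.

1.96 psu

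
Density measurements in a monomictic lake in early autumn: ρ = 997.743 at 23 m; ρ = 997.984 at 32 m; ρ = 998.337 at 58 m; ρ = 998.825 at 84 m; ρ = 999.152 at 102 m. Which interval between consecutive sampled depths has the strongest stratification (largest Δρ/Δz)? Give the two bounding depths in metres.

23–32 m

Compute the density gradient over each adjacent pair:
  23–32 m: Δρ/Δz = 0.241/9 = 0.027 kg m⁻⁴
  32–58 m: Δρ/Δz = 0.353/26 = 0.014 kg m⁻⁴
  58–84 m: Δρ/Δz = 0.488/26 = 0.019 kg m⁻⁴
  84–102 m: Δρ/Δz = 0.327/18 = 0.018 kg m⁻⁴
The largest gradient is in the 23–32 m interval — the pycnocline.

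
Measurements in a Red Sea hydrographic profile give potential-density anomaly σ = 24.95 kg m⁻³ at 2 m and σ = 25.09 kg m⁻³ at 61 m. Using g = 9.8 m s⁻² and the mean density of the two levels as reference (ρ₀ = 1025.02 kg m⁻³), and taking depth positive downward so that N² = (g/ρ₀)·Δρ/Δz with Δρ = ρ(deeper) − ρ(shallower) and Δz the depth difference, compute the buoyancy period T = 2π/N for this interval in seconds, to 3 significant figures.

1.32 × 10³ s

Δρ = 1025.09 − 1024.95 = 0.14 kg m⁻³ over Δz = 61 − 2 = 59 m.
N² = (9.8/1025.02) × (0.14/59) = 2.2687 × 10⁻⁵ s⁻².
N = √(2.2687 × 10⁻⁵) = 4.7631 × 10⁻³ rad s⁻¹, so T = 2π/N = 1.3191 × 10³ s ≈ 1.32 × 10³ s.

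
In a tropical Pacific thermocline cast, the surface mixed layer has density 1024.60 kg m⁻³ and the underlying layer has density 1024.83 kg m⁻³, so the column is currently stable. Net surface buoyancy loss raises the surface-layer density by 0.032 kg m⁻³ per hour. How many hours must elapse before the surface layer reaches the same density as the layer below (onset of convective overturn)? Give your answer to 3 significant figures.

7.19 hours

Density deficit of the surface layer: 1024.83 − 1024.60 = 0.23 kg m⁻³.
Required change = 0.23 / 0.032 = 7.19 hours.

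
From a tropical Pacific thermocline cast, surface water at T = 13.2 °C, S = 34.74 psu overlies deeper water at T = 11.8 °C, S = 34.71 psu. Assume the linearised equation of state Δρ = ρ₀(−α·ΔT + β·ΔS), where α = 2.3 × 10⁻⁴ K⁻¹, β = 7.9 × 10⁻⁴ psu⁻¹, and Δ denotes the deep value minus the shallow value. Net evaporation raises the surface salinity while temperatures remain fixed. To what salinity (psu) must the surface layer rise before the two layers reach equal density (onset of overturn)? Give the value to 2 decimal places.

35.12 psu

Neutral buoyancy requires −α(T_deep − T_surf) + β(S_deep − S_surf′) = 0.
S_surf′ = S_deep − (α/β)·ΔT = 34.71 − (2.3 × 10⁻⁴/7.9 × 10⁻⁴)·(-1.4) = 35.1176 psu.
Increase required: 35.1176 − 34.74 = 0.3776 psu.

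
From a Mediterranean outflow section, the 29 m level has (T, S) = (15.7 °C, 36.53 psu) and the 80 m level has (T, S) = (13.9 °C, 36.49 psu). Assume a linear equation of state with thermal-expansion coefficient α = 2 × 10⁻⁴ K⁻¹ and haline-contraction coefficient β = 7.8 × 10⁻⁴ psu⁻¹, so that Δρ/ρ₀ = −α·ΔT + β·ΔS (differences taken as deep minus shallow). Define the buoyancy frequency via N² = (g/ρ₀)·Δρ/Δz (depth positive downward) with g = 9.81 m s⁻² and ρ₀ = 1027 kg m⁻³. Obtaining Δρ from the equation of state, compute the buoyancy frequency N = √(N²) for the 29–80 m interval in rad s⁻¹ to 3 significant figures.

7.95 × 10⁻³ rad s⁻¹

ΔT = -1.8 K, ΔS = -0.04 psu (deep − shallow).
Δρ/ρ₀ = −αΔT + βΔS = 3.60 × 10⁻⁴ − 3.12 × 10⁻⁵ = 3.288 × 10⁻⁴, so Δρ ≈ 0.3377 kg m⁻³.
N² = (g/ρ₀)·Δρ/Δz = g·(Δρ/ρ₀)/Δz = 9.81 × 3.288 × 10⁻⁴ / 51 = 6.3246 × 10⁻⁵ s⁻².
N = √(6.3246 × 10⁻⁵) = 7.9527 × 10⁻³ rad s⁻¹ ≈ 7.95 × 10⁻³ rad s⁻¹.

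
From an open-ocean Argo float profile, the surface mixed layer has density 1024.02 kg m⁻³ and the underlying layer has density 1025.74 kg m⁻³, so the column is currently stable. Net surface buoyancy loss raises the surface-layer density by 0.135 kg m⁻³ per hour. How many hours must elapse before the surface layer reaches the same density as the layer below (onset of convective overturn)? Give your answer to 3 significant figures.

12.7 hours

Density deficit of the surface layer: 1025.74 − 1024.02 = 1.72 kg m⁻³.
Required change = 1.72 / 0.135 = 12.7 hours.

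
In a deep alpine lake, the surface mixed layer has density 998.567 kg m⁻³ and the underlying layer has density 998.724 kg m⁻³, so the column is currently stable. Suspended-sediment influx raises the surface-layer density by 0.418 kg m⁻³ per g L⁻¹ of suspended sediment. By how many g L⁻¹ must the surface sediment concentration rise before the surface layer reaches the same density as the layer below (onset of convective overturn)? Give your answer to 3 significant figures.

Density deficit of the surface layer: 998.724 − 998.567 = 0.157 kg m⁻³.
Required change = 0.157 / 0.418 = 0.376 g L⁻¹.

0.376 g L⁻¹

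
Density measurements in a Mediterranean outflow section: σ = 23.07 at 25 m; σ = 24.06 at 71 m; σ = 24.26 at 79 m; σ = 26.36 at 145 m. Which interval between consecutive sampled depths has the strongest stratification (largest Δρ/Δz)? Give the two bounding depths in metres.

Compute the density gradient over each adjacent pair:
  25–71 m: Δρ/Δz = 0.99/46 = 0.022 kg m⁻⁴
  71–79 m: Δρ/Δz = 0.20/8 = 0.025 kg m⁻⁴
  79–145 m: Δρ/Δz = 2.10/66 = 0.032 kg m⁻⁴
The largest gradient is in the 79–145 m interval — the pycnocline.

79–145 m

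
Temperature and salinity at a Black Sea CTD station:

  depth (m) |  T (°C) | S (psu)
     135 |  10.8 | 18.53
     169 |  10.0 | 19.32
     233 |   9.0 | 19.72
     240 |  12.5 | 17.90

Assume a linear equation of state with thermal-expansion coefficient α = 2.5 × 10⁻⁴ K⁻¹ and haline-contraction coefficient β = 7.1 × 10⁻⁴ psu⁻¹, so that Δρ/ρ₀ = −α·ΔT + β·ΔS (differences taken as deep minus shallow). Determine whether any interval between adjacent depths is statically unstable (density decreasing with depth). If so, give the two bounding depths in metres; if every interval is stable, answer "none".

233–240 m

Evaluate Δρ/ρ₀ = −αΔT + βΔS across each adjacent pair:
  135–169 m: −αΔT+βΔS = −(2.5 × 10⁻⁴)(-0.8)+(7.1 × 10⁻⁴)(+0.79) = 7.6 × 10⁻⁴ → stable
  169–233 m: −αΔT+βΔS = −(2.5 × 10⁻⁴)(-1.0)+(7.1 × 10⁻⁴)(+0.40) = 5.3 × 10⁻⁴ → stable
  233–240 m: −αΔT+βΔS = −(2.5 × 10⁻⁴)(+3.5)+(7.1 × 10⁻⁴)(-1.82) = -2.2 × 10⁻³ → UNSTABLE
The 233–240 m interval has Δρ < 0: lighter water underlies denser water.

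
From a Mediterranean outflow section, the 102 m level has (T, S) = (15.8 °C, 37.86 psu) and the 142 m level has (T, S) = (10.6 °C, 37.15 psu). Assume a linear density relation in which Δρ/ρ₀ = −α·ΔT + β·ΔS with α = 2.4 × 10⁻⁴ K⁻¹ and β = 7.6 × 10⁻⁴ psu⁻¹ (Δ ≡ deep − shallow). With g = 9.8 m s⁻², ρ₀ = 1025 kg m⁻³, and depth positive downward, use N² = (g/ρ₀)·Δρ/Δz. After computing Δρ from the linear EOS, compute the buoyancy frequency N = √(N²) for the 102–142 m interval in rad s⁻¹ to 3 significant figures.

0.0132 rad s⁻¹

ΔT = -5.2 K, ΔS = -0.71 psu (deep − shallow).
Δρ/ρ₀ = −αΔT + βΔS = 1.248 × 10⁻³ − 5.396 × 10⁻⁴ = 7.084 × 10⁻⁴, so Δρ ≈ 0.7261 kg m⁻³.
N² = (g/ρ₀)·Δρ/Δz = g·(Δρ/ρ₀)/Δz = 9.8 × 7.084 × 10⁻⁴ / 40 = 1.7356 × 10⁻⁴ s⁻².
N = √(1.7356 × 10⁻⁴) = 0.013174 rad s⁻¹ ≈ 0.0132 rad s⁻¹.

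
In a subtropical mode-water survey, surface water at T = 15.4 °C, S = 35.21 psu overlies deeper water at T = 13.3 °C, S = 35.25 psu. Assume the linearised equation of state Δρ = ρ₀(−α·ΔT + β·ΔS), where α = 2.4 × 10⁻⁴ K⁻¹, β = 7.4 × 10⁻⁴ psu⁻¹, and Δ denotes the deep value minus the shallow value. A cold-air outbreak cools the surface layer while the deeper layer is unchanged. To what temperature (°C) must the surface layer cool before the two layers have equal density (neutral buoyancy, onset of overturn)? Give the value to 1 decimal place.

13.2 °C

Neutral buoyancy requires Δρ = 0, i.e. −α(T_deep − T_surf′) + β(S_deep − S_surf) = 0.
T_surf′ = T_deep − (β/α)·ΔS = 13.3 − (7.4 × 10⁻⁴/2.4 × 10⁻⁴)·(+0.04) = 13.177 °C.
Cooling required: 15.4 − (13.177) = 2.223 °C.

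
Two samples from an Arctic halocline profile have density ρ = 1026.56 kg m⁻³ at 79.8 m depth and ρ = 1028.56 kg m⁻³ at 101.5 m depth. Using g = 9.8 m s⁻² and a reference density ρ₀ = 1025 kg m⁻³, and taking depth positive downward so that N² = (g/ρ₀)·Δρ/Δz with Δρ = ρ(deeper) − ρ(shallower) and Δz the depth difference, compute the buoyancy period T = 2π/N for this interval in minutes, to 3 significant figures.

Δρ = 1028.56 − 1026.56 = 2.00 kg m⁻³ over Δz = 101.5 − 79.8 = 21.7 m.
N² = (9.8/1025) × (2.00/21.7) = 8.8120 × 10⁻⁴ s⁻².
N = √(8.8120 × 10⁻⁴) = 0.029685 rad s⁻¹, so T = 2π/N = 211.66 s = 3.5277 min ≈ 3.53 min.

3.53 min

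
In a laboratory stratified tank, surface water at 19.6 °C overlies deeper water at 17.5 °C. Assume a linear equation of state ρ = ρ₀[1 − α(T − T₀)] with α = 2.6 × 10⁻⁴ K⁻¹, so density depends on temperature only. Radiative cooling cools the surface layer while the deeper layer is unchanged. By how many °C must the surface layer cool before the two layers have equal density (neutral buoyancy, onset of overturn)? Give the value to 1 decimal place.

With temperature the only control, equal density requires T_surf′ = T_deep.
T_surf′ = 17.5 °C.
Cooling required: 19.6 − 17.5 = 2.1 °C.

2.1 °C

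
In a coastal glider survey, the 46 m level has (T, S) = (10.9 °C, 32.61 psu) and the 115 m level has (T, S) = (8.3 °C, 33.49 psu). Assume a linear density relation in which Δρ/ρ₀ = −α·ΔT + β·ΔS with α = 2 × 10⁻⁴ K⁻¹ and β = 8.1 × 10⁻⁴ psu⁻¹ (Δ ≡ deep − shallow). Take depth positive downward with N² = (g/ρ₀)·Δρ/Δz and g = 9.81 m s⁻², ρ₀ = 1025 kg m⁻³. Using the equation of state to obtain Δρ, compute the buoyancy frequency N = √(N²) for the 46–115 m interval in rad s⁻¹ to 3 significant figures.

ΔT = -2.6 K, ΔS = +0.88 psu (deep − shallow).
Δρ/ρ₀ = −αΔT + βΔS = 5.20 × 10⁻⁴ + 7.128 × 10⁻⁴ = 1.2328 × 10⁻³, so Δρ ≈ 1.264 kg m⁻³.
N² = (g/ρ₀)·Δρ/Δz = g·(Δρ/ρ₀)/Δz = 9.81 × 1.2328 × 10⁻³ / 69 = 1.7527 × 10⁻⁴ s⁻².
N = √(1.7527 × 10⁻⁴) = 0.013239 rad s⁻¹ ≈ 0.0132 rad s⁻¹.

0.0132 rad s⁻¹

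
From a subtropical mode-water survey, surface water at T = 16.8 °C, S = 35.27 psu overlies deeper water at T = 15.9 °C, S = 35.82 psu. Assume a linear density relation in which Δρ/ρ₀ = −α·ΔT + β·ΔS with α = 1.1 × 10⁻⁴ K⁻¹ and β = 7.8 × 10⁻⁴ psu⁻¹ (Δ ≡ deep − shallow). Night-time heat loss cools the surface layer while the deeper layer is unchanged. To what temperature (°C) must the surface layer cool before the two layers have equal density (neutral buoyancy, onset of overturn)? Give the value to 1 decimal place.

12.0 °C

Neutral buoyancy requires Δρ = 0, i.e. −α(T_deep − T_surf′) + β(S_deep − S_surf) = 0.
T_surf′ = T_deep − (β/α)·ΔS = 15.9 − (7.8 × 10⁻⁴/1.1 × 10⁻⁴)·(+0.55) = 12.000 °C.
Cooling required: 16.8 − (12.000) = 4.800 °C.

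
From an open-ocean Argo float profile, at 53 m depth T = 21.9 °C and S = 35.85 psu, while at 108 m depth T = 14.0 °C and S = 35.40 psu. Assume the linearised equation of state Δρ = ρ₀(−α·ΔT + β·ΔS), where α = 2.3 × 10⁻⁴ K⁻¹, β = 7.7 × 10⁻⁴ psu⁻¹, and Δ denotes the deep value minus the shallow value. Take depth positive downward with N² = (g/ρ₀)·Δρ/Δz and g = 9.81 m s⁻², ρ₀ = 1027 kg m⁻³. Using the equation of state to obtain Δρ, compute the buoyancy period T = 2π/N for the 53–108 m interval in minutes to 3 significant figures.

ΔT = -7.9 K, ΔS = -0.45 psu (deep − shallow).
Δρ/ρ₀ = −αΔT + βΔS = 1.817 × 10⁻³ − 3.465 × 10⁻⁴ = 1.4705 × 10⁻³, so Δρ ≈ 1.510 kg m⁻³.
N² = (g/ρ₀)·Δρ/Δz = g·(Δρ/ρ₀)/Δz = 9.81 × 1.4705 × 10⁻³ / 55 = 2.6228 × 10⁻⁴ s⁻².
N = √(2.6228 × 10⁻⁴) = 0.016195 rad s⁻¹ → T = 2π/N = 387.97 s = 6.4662 min ≈ 6.47 min.

6.47 min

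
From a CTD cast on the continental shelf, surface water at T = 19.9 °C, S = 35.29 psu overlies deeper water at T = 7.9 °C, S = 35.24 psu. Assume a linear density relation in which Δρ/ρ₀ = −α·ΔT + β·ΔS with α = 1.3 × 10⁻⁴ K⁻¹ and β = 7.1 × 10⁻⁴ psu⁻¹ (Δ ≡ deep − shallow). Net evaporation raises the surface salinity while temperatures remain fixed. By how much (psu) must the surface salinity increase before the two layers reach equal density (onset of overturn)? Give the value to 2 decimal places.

Neutral buoyancy requires −α(T_deep − T_surf) + β(S_deep − S_surf′) = 0.
S_surf′ = S_deep − (α/β)·ΔT = 35.24 − (1.3 × 10⁻⁴/7.1 × 10⁻⁴)·(-12.0) = 37.4372 psu.
Increase required: 37.4372 − 35.29 = 2.1472 psu.

2.15 psu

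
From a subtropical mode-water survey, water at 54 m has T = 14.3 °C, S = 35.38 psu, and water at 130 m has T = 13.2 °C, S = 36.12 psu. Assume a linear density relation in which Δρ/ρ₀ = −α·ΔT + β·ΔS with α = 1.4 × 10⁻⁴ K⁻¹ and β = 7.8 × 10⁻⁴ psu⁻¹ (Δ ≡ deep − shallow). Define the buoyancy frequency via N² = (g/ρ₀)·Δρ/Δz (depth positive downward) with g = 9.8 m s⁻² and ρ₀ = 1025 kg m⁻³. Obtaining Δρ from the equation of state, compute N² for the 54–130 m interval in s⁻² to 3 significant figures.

ΔT = -1.1 K, ΔS = +0.74 psu (deep − shallow).
Δρ/ρ₀ = −αΔT + βΔS = 1.54 × 10⁻⁴ + 5.772 × 10⁻⁴ = 7.312 × 10⁻⁴, so Δρ ≈ 0.7495 kg m⁻³.
N² = (g/ρ₀)·Δρ/Δz = g·(Δρ/ρ₀)/Δz = 9.8 × 7.312 × 10⁻⁴ / 76 = 9.4286 × 10⁻⁵ s⁻² ≈ 9.43 × 10⁻⁵ s⁻².

9.43 × 10⁻⁵ s⁻²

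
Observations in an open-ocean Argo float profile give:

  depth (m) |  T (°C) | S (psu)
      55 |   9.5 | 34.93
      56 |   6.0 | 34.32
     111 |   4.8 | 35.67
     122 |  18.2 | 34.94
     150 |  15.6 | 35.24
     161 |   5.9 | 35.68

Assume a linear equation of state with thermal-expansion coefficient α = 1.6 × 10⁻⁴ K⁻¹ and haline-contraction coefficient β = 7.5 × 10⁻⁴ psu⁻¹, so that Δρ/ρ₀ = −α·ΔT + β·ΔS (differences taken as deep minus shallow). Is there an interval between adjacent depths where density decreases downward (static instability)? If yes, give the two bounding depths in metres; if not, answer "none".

111–122 m

Evaluate Δρ/ρ₀ = −αΔT + βΔS across each adjacent pair:
  55–56 m: −αΔT+βΔS = −(1.6 × 10⁻⁴)(-3.5)+(7.5 × 10⁻⁴)(-0.61) = 1.0 × 10⁻⁴ → stable
  56–111 m: −αΔT+βΔS = −(1.6 × 10⁻⁴)(-1.2)+(7.5 × 10⁻⁴)(+1.35) = 1.2 × 10⁻³ → stable
  111–122 m: −αΔT+βΔS = −(1.6 × 10⁻⁴)(+13.4)+(7.5 × 10⁻⁴)(-0.73) = -2.7 × 10⁻³ → UNSTABLE
  122–150 m: −αΔT+βΔS = −(1.6 × 10⁻⁴)(-2.6)+(7.5 × 10⁻⁴)(+0.30) = 6.4 × 10⁻⁴ → stable
  150–161 m: −αΔT+βΔS = −(1.6 × 10⁻⁴)(-9.7)+(7.5 × 10⁻⁴)(+0.44) = 1.9 × 10⁻³ → stable
The 111–122 m interval has Δρ < 0: lighter water underlies denser water.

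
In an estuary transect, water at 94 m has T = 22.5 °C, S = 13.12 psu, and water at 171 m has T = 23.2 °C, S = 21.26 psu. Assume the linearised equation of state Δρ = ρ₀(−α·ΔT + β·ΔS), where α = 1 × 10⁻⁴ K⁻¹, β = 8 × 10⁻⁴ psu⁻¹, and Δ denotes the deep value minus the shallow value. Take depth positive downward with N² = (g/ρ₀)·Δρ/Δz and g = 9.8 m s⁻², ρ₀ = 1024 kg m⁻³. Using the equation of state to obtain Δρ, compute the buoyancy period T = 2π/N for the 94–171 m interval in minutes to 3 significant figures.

ΔT = +0.7 K, ΔS = +8.14 psu (deep − shallow).
Δρ/ρ₀ = −αΔT + βΔS = -7.00 × 10⁻⁵ + 6.512 × 10⁻³ = 6.442 × 10⁻³, so Δρ ≈ 6.597 kg m⁻³.
N² = (g/ρ₀)·Δρ/Δz = g·(Δρ/ρ₀)/Δz = 9.8 × 6.442 × 10⁻³ / 77 = 8.1989 × 10⁻⁴ s⁻².
N = √(8.1989 × 10⁻⁴) = 0.028634 rad s⁻¹ → T = 2π/N = 219.43 s = 3.6572 min ≈ 3.66 min.

3.66 min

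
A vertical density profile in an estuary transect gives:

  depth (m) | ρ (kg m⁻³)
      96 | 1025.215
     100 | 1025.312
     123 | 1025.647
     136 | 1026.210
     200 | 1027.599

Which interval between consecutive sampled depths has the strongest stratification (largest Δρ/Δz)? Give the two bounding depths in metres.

123–136 m

Compute the density gradient over each adjacent pair:
  96–100 m: Δρ/Δz = 0.097/4 = 0.024 kg m⁻⁴
  100–123 m: Δρ/Δz = 0.335/23 = 0.015 kg m⁻⁴
  123–136 m: Δρ/Δz = 0.563/13 = 0.043 kg m⁻⁴
  136–200 m: Δρ/Δz = 1.389/64 = 0.022 kg m⁻⁴
The largest gradient is in the 123–136 m interval — the pycnocline.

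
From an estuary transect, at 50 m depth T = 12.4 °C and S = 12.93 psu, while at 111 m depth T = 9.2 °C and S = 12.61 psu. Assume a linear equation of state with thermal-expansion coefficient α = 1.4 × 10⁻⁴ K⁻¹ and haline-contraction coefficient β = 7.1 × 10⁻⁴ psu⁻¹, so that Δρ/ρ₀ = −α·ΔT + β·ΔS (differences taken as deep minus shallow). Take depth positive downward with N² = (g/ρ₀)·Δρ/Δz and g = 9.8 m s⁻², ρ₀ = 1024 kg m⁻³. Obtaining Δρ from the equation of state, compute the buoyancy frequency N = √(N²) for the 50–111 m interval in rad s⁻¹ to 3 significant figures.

ΔT = -3.2 K, ΔS = -0.32 psu (deep − shallow).
Δρ/ρ₀ = −αΔT + βΔS = 4.48 × 10⁻⁴ − 2.272 × 10⁻⁴ = 2.208 × 10⁻⁴, so Δρ ≈ 0.2261 kg m⁻³.
N² = (g/ρ₀)·Δρ/Δz = g·(Δρ/ρ₀)/Δz = 9.8 × 2.208 × 10⁻⁴ / 61 = 3.5473 × 10⁻⁵ s⁻².
N = √(3.5473 × 10⁻⁵) = 5.9559 × 10⁻³ rad s⁻¹ ≈ 5.96 × 10⁻³ rad s⁻¹.

5.96 × 10⁻³ rad s⁻¹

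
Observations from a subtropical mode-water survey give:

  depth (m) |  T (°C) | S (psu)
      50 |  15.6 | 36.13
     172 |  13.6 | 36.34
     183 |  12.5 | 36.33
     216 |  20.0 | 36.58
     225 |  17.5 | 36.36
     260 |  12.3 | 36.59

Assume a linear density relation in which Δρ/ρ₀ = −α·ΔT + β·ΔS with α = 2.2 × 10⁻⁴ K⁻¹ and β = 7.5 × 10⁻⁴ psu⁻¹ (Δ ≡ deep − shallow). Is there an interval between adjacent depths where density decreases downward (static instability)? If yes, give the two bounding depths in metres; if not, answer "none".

Evaluate Δρ/ρ₀ = −αΔT + βΔS across each adjacent pair:
  50–172 m: −αΔT+βΔS = −(2.2 × 10⁻⁴)(-2.0)+(7.5 × 10⁻⁴)(+0.21) = 6.0 × 10⁻⁴ → stable
  172–183 m: −αΔT+βΔS = −(2.2 × 10⁻⁴)(-1.1)+(7.5 × 10⁻⁴)(-0.01) = 2.3 × 10⁻⁴ → stable
  183–216 m: −αΔT+βΔS = −(2.2 × 10⁻⁴)(+7.5)+(7.5 × 10⁻⁴)(+0.25) = -1.5 × 10⁻³ → UNSTABLE
  216–225 m: −αΔT+βΔS = −(2.2 × 10⁻⁴)(-2.5)+(7.5 × 10⁻⁴)(-0.22) = 3.9 × 10⁻⁴ → stable
  225–260 m: −αΔT+βΔS = −(2.2 × 10⁻⁴)(-5.2)+(7.5 × 10⁻⁴)(+0.23) = 1.3 × 10⁻³ → stable
The 183–216 m interval has Δρ < 0: lighter water underlies denser water.

183–216 m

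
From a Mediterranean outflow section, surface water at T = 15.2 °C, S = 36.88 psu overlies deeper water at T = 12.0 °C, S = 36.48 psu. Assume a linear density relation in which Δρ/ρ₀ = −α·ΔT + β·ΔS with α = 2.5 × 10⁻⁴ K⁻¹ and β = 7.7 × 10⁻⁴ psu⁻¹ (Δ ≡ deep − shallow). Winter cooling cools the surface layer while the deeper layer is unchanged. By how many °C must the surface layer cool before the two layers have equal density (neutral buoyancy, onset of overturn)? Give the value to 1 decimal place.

Neutral buoyancy requires Δρ = 0, i.e. −α(T_deep − T_surf′) + β(S_deep − S_surf) = 0.
T_surf′ = T_deep − (β/α)·ΔS = 12.0 − (7.7 × 10⁻⁴/2.5 × 10⁻⁴)·(-0.40) = 13.232 °C.
Cooling required: 15.2 − (13.232) = 1.968 °C.

2.0 °C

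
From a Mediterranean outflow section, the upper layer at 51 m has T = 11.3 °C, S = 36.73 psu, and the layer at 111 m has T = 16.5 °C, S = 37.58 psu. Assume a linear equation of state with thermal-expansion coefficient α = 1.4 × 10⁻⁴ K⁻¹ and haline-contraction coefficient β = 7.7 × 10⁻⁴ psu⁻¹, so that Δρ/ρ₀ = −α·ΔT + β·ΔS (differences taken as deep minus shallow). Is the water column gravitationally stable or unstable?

ΔT = 16.5 − 11.3 = +5.2 K and ΔS = 37.58 − 36.73 = +0.85 psu (deep − shallow).
−αΔT = -7.28 × 10⁻⁴; βΔS = 6.545 × 10⁻⁴; sum Δρ/ρ₀ = -7.35 × 10⁻⁵.
Δρ/ρ₀ < 0, so Δρ < 0: deeper water is lighter → statically unstable; the column would overturn.

unstable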